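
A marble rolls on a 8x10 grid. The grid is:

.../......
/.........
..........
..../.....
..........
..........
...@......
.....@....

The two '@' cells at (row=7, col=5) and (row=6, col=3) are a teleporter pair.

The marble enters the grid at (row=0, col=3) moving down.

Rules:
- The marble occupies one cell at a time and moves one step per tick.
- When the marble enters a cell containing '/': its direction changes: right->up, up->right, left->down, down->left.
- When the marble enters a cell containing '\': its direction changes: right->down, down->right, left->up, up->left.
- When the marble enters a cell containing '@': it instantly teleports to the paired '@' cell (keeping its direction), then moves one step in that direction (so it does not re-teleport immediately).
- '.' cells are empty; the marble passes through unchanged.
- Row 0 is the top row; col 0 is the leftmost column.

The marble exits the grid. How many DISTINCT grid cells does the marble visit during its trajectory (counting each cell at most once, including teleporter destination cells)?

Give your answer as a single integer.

Step 1: enter (0,3), '/' deflects down->left, move left to (0,2)
Step 2: enter (0,2), '.' pass, move left to (0,1)
Step 3: enter (0,1), '.' pass, move left to (0,0)
Step 4: enter (0,0), '.' pass, move left to (0,-1)
Step 5: at (0,-1) — EXIT via left edge, pos 0
Distinct cells visited: 4 (path length 4)

Answer: 4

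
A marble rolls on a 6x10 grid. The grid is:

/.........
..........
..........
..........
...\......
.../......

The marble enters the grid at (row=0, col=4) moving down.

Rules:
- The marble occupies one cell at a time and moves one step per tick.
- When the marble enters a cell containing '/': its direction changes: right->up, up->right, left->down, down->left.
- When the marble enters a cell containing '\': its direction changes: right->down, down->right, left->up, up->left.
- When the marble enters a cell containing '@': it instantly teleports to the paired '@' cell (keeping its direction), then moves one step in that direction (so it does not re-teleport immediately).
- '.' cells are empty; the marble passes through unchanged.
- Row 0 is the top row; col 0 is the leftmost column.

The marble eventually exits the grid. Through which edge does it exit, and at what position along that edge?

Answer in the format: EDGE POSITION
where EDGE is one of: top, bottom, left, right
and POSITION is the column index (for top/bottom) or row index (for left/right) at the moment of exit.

Answer: bottom 4

Derivation:
Step 1: enter (0,4), '.' pass, move down to (1,4)
Step 2: enter (1,4), '.' pass, move down to (2,4)
Step 3: enter (2,4), '.' pass, move down to (3,4)
Step 4: enter (3,4), '.' pass, move down to (4,4)
Step 5: enter (4,4), '.' pass, move down to (5,4)
Step 6: enter (5,4), '.' pass, move down to (6,4)
Step 7: at (6,4) — EXIT via bottom edge, pos 4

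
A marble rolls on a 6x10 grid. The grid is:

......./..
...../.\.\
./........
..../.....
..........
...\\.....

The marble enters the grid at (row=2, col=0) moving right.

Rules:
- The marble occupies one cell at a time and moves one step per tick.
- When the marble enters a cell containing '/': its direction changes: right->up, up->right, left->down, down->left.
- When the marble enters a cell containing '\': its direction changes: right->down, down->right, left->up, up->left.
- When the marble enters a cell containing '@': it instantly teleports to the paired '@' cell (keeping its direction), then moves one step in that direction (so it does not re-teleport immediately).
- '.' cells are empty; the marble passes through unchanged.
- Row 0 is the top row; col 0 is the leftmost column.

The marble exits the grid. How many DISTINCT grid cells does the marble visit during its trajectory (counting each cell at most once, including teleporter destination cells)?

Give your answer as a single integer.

Step 1: enter (2,0), '.' pass, move right to (2,1)
Step 2: enter (2,1), '/' deflects right->up, move up to (1,1)
Step 3: enter (1,1), '.' pass, move up to (0,1)
Step 4: enter (0,1), '.' pass, move up to (-1,1)
Step 5: at (-1,1) — EXIT via top edge, pos 1
Distinct cells visited: 4 (path length 4)

Answer: 4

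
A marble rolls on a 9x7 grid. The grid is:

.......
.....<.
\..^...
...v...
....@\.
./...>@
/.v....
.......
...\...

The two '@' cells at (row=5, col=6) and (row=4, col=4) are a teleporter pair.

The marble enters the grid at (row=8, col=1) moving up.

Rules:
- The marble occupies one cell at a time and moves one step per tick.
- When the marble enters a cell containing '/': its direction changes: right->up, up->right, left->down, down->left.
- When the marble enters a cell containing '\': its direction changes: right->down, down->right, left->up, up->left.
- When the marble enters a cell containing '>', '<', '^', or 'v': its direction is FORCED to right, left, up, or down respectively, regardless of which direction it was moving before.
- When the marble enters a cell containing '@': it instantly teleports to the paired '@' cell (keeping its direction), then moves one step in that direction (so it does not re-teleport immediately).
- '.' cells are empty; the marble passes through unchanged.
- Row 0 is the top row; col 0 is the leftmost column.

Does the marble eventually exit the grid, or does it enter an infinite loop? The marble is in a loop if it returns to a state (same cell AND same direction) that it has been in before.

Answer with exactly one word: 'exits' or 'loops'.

Step 1: enter (8,1), '.' pass, move up to (7,1)
Step 2: enter (7,1), '.' pass, move up to (6,1)
Step 3: enter (6,1), '.' pass, move up to (5,1)
Step 4: enter (5,1), '/' deflects up->right, move right to (5,2)
Step 5: enter (5,2), '.' pass, move right to (5,3)
Step 6: enter (5,3), '.' pass, move right to (5,4)
Step 7: enter (5,4), '.' pass, move right to (5,5)
Step 8: enter (5,5), '>' forces right->right, move right to (5,6)
Step 9: enter (5,6), '@' teleport (5,6)->(4,4), also enter (4,4), move right to (4,5)
Step 10: enter (4,5), '\' deflects right->down, move down to (5,5)
Step 11: enter (5,5), '>' forces down->right, move right to (5,6)
Step 12: at (5,6) dir=right — LOOP DETECTED (seen before)

Answer: loops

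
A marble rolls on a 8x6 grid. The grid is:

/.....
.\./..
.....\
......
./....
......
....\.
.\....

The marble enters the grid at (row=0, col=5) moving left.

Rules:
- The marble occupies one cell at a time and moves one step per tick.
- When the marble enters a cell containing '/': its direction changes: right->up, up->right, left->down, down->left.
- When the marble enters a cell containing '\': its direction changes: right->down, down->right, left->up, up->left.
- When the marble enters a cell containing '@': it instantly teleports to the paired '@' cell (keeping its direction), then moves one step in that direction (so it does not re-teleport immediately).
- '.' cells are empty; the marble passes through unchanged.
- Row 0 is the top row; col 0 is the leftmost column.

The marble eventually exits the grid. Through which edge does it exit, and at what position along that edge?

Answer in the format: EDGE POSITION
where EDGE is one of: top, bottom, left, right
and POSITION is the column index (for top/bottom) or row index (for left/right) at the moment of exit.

Answer: bottom 0

Derivation:
Step 1: enter (0,5), '.' pass, move left to (0,4)
Step 2: enter (0,4), '.' pass, move left to (0,3)
Step 3: enter (0,3), '.' pass, move left to (0,2)
Step 4: enter (0,2), '.' pass, move left to (0,1)
Step 5: enter (0,1), '.' pass, move left to (0,0)
Step 6: enter (0,0), '/' deflects left->down, move down to (1,0)
Step 7: enter (1,0), '.' pass, move down to (2,0)
Step 8: enter (2,0), '.' pass, move down to (3,0)
Step 9: enter (3,0), '.' pass, move down to (4,0)
Step 10: enter (4,0), '.' pass, move down to (5,0)
Step 11: enter (5,0), '.' pass, move down to (6,0)
Step 12: enter (6,0), '.' pass, move down to (7,0)
Step 13: enter (7,0), '.' pass, move down to (8,0)
Step 14: at (8,0) — EXIT via bottom edge, pos 0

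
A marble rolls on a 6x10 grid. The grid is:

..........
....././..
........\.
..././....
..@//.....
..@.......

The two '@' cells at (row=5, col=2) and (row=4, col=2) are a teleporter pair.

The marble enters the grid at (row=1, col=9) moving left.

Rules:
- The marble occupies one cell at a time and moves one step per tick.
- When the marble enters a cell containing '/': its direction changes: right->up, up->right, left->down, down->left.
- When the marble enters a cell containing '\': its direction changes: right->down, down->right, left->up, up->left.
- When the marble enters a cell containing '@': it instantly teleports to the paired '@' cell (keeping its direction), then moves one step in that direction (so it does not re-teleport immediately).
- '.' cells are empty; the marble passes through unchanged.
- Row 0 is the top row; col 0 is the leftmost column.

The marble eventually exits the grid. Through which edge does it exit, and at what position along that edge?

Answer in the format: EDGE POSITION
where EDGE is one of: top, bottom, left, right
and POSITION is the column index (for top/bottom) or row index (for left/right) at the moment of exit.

Answer: bottom 7

Derivation:
Step 1: enter (1,9), '.' pass, move left to (1,8)
Step 2: enter (1,8), '.' pass, move left to (1,7)
Step 3: enter (1,7), '/' deflects left->down, move down to (2,7)
Step 4: enter (2,7), '.' pass, move down to (3,7)
Step 5: enter (3,7), '.' pass, move down to (4,7)
Step 6: enter (4,7), '.' pass, move down to (5,7)
Step 7: enter (5,7), '.' pass, move down to (6,7)
Step 8: at (6,7) — EXIT via bottom edge, pos 7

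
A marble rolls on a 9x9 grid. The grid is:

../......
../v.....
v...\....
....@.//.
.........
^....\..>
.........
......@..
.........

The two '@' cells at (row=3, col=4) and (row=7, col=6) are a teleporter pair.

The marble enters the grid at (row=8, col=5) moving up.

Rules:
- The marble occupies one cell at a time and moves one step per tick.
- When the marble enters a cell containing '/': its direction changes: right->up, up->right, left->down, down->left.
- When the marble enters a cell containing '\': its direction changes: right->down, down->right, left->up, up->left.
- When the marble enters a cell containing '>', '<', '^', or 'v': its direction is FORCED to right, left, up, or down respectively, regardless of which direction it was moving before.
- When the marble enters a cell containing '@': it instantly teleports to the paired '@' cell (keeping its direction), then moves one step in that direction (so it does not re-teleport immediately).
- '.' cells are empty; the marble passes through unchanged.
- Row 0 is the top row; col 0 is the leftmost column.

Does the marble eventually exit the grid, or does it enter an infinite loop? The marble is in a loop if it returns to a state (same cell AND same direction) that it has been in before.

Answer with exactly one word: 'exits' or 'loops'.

Step 1: enter (8,5), '.' pass, move up to (7,5)
Step 2: enter (7,5), '.' pass, move up to (6,5)
Step 3: enter (6,5), '.' pass, move up to (5,5)
Step 4: enter (5,5), '\' deflects up->left, move left to (5,4)
Step 5: enter (5,4), '.' pass, move left to (5,3)
Step 6: enter (5,3), '.' pass, move left to (5,2)
Step 7: enter (5,2), '.' pass, move left to (5,1)
Step 8: enter (5,1), '.' pass, move left to (5,0)
Step 9: enter (5,0), '^' forces left->up, move up to (4,0)
Step 10: enter (4,0), '.' pass, move up to (3,0)
Step 11: enter (3,0), '.' pass, move up to (2,0)
Step 12: enter (2,0), 'v' forces up->down, move down to (3,0)
Step 13: enter (3,0), '.' pass, move down to (4,0)
Step 14: enter (4,0), '.' pass, move down to (5,0)
Step 15: enter (5,0), '^' forces down->up, move up to (4,0)
Step 16: at (4,0) dir=up — LOOP DETECTED (seen before)

Answer: loops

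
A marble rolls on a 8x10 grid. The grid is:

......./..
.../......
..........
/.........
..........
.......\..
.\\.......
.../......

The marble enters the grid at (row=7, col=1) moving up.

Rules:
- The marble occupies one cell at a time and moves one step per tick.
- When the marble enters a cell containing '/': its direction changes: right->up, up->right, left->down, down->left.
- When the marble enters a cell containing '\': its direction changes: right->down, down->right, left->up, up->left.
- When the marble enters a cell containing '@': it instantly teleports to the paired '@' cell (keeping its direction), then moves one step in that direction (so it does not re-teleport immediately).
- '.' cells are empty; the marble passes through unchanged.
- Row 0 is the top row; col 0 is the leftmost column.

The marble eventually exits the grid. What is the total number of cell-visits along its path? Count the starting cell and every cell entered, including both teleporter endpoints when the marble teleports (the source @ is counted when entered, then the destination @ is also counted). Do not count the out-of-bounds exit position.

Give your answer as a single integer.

Answer: 3

Derivation:
Step 1: enter (7,1), '.' pass, move up to (6,1)
Step 2: enter (6,1), '\' deflects up->left, move left to (6,0)
Step 3: enter (6,0), '.' pass, move left to (6,-1)
Step 4: at (6,-1) — EXIT via left edge, pos 6
Path length (cell visits): 3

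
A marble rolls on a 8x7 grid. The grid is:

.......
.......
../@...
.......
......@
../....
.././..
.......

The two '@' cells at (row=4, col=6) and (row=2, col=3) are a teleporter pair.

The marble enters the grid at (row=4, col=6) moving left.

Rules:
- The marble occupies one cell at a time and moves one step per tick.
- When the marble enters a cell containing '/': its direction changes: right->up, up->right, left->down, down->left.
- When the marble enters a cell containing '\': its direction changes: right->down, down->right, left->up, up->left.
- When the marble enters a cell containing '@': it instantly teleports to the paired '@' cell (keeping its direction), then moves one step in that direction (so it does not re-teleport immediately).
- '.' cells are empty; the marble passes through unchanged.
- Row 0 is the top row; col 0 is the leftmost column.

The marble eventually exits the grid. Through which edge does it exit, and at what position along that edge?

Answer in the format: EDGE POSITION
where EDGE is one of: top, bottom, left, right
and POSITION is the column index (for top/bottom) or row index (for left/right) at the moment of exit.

Answer: left 5

Derivation:
Step 1: enter (4,6), '@' teleport (4,6)->(2,3), also enter (2,3), move left to (2,2)
Step 2: enter (2,2), '/' deflects left->down, move down to (3,2)
Step 3: enter (3,2), '.' pass, move down to (4,2)
Step 4: enter (4,2), '.' pass, move down to (5,2)
Step 5: enter (5,2), '/' deflects down->left, move left to (5,1)
Step 6: enter (5,1), '.' pass, move left to (5,0)
Step 7: enter (5,0), '.' pass, move left to (5,-1)
Step 8: at (5,-1) — EXIT via left edge, pos 5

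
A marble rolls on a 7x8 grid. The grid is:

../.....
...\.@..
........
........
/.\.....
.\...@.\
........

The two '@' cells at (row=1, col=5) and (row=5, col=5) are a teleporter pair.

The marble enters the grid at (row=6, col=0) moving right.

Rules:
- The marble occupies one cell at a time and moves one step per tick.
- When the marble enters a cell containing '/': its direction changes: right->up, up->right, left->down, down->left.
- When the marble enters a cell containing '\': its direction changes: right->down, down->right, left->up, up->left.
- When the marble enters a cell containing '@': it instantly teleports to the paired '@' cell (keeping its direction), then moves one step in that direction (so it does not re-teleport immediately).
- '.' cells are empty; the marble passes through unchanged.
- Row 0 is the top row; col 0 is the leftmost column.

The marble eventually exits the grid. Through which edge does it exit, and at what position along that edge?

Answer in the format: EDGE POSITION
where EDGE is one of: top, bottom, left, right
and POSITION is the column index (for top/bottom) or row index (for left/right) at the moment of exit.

Answer: right 6

Derivation:
Step 1: enter (6,0), '.' pass, move right to (6,1)
Step 2: enter (6,1), '.' pass, move right to (6,2)
Step 3: enter (6,2), '.' pass, move right to (6,3)
Step 4: enter (6,3), '.' pass, move right to (6,4)
Step 5: enter (6,4), '.' pass, move right to (6,5)
Step 6: enter (6,5), '.' pass, move right to (6,6)
Step 7: enter (6,6), '.' pass, move right to (6,7)
Step 8: enter (6,7), '.' pass, move right to (6,8)
Step 9: at (6,8) — EXIT via right edge, pos 6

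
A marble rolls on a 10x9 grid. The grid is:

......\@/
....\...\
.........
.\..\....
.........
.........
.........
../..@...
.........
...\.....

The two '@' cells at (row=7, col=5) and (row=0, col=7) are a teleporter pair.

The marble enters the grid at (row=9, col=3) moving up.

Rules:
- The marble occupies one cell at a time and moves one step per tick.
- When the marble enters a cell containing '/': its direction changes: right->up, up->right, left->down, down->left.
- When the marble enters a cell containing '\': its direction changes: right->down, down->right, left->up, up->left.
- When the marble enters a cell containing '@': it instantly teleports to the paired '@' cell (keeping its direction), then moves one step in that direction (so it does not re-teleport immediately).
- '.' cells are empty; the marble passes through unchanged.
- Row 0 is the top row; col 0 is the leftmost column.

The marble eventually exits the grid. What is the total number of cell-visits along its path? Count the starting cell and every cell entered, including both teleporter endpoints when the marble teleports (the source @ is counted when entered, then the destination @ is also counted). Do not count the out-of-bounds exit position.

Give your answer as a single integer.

Answer: 4

Derivation:
Step 1: enter (9,3), '\' deflects up->left, move left to (9,2)
Step 2: enter (9,2), '.' pass, move left to (9,1)
Step 3: enter (9,1), '.' pass, move left to (9,0)
Step 4: enter (9,0), '.' pass, move left to (9,-1)
Step 5: at (9,-1) — EXIT via left edge, pos 9
Path length (cell visits): 4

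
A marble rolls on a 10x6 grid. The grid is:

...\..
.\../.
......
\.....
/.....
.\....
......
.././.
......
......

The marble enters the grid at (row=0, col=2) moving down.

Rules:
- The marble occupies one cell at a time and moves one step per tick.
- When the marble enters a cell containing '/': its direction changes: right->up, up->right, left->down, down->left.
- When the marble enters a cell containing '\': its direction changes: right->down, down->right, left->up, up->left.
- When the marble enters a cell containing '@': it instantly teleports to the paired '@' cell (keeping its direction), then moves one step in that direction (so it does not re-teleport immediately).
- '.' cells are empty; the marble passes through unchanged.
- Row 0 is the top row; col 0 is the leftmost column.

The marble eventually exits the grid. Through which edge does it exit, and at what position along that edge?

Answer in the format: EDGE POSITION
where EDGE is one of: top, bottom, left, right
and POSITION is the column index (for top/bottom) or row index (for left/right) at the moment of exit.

Step 1: enter (0,2), '.' pass, move down to (1,2)
Step 2: enter (1,2), '.' pass, move down to (2,2)
Step 3: enter (2,2), '.' pass, move down to (3,2)
Step 4: enter (3,2), '.' pass, move down to (4,2)
Step 5: enter (4,2), '.' pass, move down to (5,2)
Step 6: enter (5,2), '.' pass, move down to (6,2)
Step 7: enter (6,2), '.' pass, move down to (7,2)
Step 8: enter (7,2), '/' deflects down->left, move left to (7,1)
Step 9: enter (7,1), '.' pass, move left to (7,0)
Step 10: enter (7,0), '.' pass, move left to (7,-1)
Step 11: at (7,-1) — EXIT via left edge, pos 7

Answer: left 7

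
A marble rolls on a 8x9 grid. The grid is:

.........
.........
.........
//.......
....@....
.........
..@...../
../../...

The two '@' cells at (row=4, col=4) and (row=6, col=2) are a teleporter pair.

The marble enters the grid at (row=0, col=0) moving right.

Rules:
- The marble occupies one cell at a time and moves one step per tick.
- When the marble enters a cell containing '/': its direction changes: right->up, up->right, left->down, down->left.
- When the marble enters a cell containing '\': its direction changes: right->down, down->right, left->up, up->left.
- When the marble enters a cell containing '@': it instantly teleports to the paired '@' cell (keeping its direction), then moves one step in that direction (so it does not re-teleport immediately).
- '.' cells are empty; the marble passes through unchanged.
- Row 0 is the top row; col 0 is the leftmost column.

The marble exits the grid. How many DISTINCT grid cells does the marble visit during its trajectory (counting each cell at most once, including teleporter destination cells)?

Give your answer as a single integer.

Answer: 9

Derivation:
Step 1: enter (0,0), '.' pass, move right to (0,1)
Step 2: enter (0,1), '.' pass, move right to (0,2)
Step 3: enter (0,2), '.' pass, move right to (0,3)
Step 4: enter (0,3), '.' pass, move right to (0,4)
Step 5: enter (0,4), '.' pass, move right to (0,5)
Step 6: enter (0,5), '.' pass, move right to (0,6)
Step 7: enter (0,6), '.' pass, move right to (0,7)
Step 8: enter (0,7), '.' pass, move right to (0,8)
Step 9: enter (0,8), '.' pass, move right to (0,9)
Step 10: at (0,9) — EXIT via right edge, pos 0
Distinct cells visited: 9 (path length 9)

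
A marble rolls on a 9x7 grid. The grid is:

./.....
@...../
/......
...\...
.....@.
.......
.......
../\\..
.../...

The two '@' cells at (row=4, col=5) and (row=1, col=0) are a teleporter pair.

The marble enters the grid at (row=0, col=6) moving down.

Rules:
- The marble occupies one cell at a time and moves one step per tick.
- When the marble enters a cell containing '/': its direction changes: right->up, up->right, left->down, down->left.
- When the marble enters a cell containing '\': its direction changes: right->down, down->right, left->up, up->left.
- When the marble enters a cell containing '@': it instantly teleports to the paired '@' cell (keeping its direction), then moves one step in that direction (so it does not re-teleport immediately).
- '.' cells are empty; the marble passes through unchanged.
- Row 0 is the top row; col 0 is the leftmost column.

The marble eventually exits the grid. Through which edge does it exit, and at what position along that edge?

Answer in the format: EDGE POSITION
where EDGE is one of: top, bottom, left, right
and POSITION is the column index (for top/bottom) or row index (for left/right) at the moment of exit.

Step 1: enter (0,6), '.' pass, move down to (1,6)
Step 2: enter (1,6), '/' deflects down->left, move left to (1,5)
Step 3: enter (1,5), '.' pass, move left to (1,4)
Step 4: enter (1,4), '.' pass, move left to (1,3)
Step 5: enter (1,3), '.' pass, move left to (1,2)
Step 6: enter (1,2), '.' pass, move left to (1,1)
Step 7: enter (1,1), '.' pass, move left to (1,0)
Step 8: enter (1,0), '@' teleport (1,0)->(4,5), also enter (4,5), move left to (4,4)
Step 9: enter (4,4), '.' pass, move left to (4,3)
Step 10: enter (4,3), '.' pass, move left to (4,2)
Step 11: enter (4,2), '.' pass, move left to (4,1)
Step 12: enter (4,1), '.' pass, move left to (4,0)
Step 13: enter (4,0), '.' pass, move left to (4,-1)
Step 14: at (4,-1) — EXIT via left edge, pos 4

Answer: left 4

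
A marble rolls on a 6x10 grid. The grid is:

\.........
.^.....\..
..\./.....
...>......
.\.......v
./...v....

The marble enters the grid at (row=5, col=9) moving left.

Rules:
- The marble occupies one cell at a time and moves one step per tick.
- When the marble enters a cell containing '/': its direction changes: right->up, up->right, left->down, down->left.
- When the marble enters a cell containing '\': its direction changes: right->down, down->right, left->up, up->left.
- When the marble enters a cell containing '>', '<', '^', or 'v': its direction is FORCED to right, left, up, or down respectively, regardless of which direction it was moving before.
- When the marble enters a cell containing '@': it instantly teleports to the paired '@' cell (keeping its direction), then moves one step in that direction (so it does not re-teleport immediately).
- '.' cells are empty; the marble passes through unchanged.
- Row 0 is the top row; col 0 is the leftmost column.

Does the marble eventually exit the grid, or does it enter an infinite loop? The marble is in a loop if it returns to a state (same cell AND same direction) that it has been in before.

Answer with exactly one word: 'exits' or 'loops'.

Step 1: enter (5,9), '.' pass, move left to (5,8)
Step 2: enter (5,8), '.' pass, move left to (5,7)
Step 3: enter (5,7), '.' pass, move left to (5,6)
Step 4: enter (5,6), '.' pass, move left to (5,5)
Step 5: enter (5,5), 'v' forces left->down, move down to (6,5)
Step 6: at (6,5) — EXIT via bottom edge, pos 5

Answer: exits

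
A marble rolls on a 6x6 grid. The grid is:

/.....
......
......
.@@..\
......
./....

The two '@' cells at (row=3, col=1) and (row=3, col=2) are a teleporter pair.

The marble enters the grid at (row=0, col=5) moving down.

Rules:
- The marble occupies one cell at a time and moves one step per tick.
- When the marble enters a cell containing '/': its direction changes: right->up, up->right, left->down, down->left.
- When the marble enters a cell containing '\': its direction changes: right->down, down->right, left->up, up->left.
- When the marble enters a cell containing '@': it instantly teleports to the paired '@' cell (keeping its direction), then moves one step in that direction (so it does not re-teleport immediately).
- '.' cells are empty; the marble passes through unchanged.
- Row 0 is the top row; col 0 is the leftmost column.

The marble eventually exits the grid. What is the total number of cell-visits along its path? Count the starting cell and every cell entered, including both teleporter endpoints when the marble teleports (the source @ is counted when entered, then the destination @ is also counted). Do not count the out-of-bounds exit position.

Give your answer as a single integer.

Answer: 4

Derivation:
Step 1: enter (0,5), '.' pass, move down to (1,5)
Step 2: enter (1,5), '.' pass, move down to (2,5)
Step 3: enter (2,5), '.' pass, move down to (3,5)
Step 4: enter (3,5), '\' deflects down->right, move right to (3,6)
Step 5: at (3,6) — EXIT via right edge, pos 3
Path length (cell visits): 4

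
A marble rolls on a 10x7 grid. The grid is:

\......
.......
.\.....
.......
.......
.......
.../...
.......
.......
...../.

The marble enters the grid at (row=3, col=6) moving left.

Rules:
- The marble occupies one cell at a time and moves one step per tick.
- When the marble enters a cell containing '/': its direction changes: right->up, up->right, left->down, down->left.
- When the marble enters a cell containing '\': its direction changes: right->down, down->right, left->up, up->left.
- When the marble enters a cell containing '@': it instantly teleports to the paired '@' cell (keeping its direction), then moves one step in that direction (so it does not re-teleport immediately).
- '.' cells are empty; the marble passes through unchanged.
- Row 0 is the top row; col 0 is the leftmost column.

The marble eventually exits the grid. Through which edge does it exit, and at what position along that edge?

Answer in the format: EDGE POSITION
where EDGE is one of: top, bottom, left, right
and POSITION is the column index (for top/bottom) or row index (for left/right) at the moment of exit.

Step 1: enter (3,6), '.' pass, move left to (3,5)
Step 2: enter (3,5), '.' pass, move left to (3,4)
Step 3: enter (3,4), '.' pass, move left to (3,3)
Step 4: enter (3,3), '.' pass, move left to (3,2)
Step 5: enter (3,2), '.' pass, move left to (3,1)
Step 6: enter (3,1), '.' pass, move left to (3,0)
Step 7: enter (3,0), '.' pass, move left to (3,-1)
Step 8: at (3,-1) — EXIT via left edge, pos 3

Answer: left 3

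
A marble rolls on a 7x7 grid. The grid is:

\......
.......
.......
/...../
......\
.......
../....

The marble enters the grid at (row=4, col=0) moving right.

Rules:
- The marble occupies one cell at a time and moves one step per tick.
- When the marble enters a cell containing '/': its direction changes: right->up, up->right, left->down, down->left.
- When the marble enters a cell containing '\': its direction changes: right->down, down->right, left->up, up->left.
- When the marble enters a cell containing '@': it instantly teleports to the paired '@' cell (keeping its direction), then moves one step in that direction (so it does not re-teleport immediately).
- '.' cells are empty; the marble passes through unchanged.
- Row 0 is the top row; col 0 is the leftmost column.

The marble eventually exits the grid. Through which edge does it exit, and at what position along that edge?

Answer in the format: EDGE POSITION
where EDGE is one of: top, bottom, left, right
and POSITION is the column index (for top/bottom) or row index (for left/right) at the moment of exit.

Answer: bottom 6

Derivation:
Step 1: enter (4,0), '.' pass, move right to (4,1)
Step 2: enter (4,1), '.' pass, move right to (4,2)
Step 3: enter (4,2), '.' pass, move right to (4,3)
Step 4: enter (4,3), '.' pass, move right to (4,4)
Step 5: enter (4,4), '.' pass, move right to (4,5)
Step 6: enter (4,5), '.' pass, move right to (4,6)
Step 7: enter (4,6), '\' deflects right->down, move down to (5,6)
Step 8: enter (5,6), '.' pass, move down to (6,6)
Step 9: enter (6,6), '.' pass, move down to (7,6)
Step 10: at (7,6) — EXIT via bottom edge, pos 6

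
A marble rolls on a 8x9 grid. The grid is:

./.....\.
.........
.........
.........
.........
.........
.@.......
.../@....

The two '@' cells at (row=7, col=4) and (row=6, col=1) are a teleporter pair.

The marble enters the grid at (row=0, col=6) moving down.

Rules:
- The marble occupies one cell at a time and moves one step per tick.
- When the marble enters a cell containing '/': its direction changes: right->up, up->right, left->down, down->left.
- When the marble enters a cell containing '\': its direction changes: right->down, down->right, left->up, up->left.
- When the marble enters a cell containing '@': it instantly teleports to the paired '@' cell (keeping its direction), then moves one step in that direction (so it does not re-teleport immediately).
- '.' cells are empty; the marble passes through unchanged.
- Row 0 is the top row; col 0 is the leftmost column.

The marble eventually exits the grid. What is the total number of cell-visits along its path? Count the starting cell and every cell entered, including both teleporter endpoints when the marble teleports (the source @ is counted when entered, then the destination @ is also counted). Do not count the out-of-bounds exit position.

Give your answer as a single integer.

Answer: 8

Derivation:
Step 1: enter (0,6), '.' pass, move down to (1,6)
Step 2: enter (1,6), '.' pass, move down to (2,6)
Step 3: enter (2,6), '.' pass, move down to (3,6)
Step 4: enter (3,6), '.' pass, move down to (4,6)
Step 5: enter (4,6), '.' pass, move down to (5,6)
Step 6: enter (5,6), '.' pass, move down to (6,6)
Step 7: enter (6,6), '.' pass, move down to (7,6)
Step 8: enter (7,6), '.' pass, move down to (8,6)
Step 9: at (8,6) — EXIT via bottom edge, pos 6
Path length (cell visits): 8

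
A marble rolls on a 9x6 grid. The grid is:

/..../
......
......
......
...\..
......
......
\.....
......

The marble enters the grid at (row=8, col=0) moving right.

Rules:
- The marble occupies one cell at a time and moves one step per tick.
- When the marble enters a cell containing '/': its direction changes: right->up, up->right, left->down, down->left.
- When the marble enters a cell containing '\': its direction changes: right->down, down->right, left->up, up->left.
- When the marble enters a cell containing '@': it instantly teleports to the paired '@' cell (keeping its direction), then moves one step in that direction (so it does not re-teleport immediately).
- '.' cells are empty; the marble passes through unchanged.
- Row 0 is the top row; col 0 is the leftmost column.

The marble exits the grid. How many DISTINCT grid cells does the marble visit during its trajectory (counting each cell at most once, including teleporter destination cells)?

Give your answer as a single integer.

Step 1: enter (8,0), '.' pass, move right to (8,1)
Step 2: enter (8,1), '.' pass, move right to (8,2)
Step 3: enter (8,2), '.' pass, move right to (8,3)
Step 4: enter (8,3), '.' pass, move right to (8,4)
Step 5: enter (8,4), '.' pass, move right to (8,5)
Step 6: enter (8,5), '.' pass, move right to (8,6)
Step 7: at (8,6) — EXIT via right edge, pos 8
Distinct cells visited: 6 (path length 6)

Answer: 6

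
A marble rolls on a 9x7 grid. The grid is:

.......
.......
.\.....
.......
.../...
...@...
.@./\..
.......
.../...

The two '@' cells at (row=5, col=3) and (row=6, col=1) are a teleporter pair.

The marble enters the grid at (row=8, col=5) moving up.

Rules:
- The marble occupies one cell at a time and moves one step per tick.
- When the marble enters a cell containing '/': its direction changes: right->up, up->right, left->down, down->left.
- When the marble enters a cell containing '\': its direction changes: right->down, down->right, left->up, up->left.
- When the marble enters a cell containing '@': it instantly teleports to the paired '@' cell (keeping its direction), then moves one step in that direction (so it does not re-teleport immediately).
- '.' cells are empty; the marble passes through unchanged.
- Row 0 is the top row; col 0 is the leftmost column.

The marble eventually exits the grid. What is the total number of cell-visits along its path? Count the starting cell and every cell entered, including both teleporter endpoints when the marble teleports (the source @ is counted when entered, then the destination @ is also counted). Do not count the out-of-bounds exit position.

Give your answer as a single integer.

Step 1: enter (8,5), '.' pass, move up to (7,5)
Step 2: enter (7,5), '.' pass, move up to (6,5)
Step 3: enter (6,5), '.' pass, move up to (5,5)
Step 4: enter (5,5), '.' pass, move up to (4,5)
Step 5: enter (4,5), '.' pass, move up to (3,5)
Step 6: enter (3,5), '.' pass, move up to (2,5)
Step 7: enter (2,5), '.' pass, move up to (1,5)
Step 8: enter (1,5), '.' pass, move up to (0,5)
Step 9: enter (0,5), '.' pass, move up to (-1,5)
Step 10: at (-1,5) — EXIT via top edge, pos 5
Path length (cell visits): 9

Answer: 9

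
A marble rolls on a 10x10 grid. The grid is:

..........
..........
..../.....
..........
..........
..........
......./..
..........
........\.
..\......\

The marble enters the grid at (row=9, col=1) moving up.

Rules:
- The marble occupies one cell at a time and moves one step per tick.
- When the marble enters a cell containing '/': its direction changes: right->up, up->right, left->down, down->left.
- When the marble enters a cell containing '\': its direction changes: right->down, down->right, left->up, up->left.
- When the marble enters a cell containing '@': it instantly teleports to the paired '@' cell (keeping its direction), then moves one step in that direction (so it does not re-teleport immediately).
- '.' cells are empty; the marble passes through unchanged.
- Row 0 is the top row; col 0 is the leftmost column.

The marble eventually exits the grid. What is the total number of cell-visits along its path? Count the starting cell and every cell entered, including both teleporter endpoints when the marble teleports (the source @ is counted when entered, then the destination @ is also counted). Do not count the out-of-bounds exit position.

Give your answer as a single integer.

Answer: 10

Derivation:
Step 1: enter (9,1), '.' pass, move up to (8,1)
Step 2: enter (8,1), '.' pass, move up to (7,1)
Step 3: enter (7,1), '.' pass, move up to (6,1)
Step 4: enter (6,1), '.' pass, move up to (5,1)
Step 5: enter (5,1), '.' pass, move up to (4,1)
Step 6: enter (4,1), '.' pass, move up to (3,1)
Step 7: enter (3,1), '.' pass, move up to (2,1)
Step 8: enter (2,1), '.' pass, move up to (1,1)
Step 9: enter (1,1), '.' pass, move up to (0,1)
Step 10: enter (0,1), '.' pass, move up to (-1,1)
Step 11: at (-1,1) — EXIT via top edge, pos 1
Path length (cell visits): 10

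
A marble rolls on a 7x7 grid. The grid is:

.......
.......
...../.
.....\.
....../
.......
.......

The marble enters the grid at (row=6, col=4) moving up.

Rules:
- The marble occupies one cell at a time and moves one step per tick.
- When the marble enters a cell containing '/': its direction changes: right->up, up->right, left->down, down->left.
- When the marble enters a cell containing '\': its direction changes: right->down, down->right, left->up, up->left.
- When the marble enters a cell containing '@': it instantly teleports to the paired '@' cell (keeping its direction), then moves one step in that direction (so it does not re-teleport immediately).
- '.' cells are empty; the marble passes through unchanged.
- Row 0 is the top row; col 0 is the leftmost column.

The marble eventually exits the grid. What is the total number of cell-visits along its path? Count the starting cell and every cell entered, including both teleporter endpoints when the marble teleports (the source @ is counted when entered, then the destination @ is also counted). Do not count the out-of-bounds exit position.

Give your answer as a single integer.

Step 1: enter (6,4), '.' pass, move up to (5,4)
Step 2: enter (5,4), '.' pass, move up to (4,4)
Step 3: enter (4,4), '.' pass, move up to (3,4)
Step 4: enter (3,4), '.' pass, move up to (2,4)
Step 5: enter (2,4), '.' pass, move up to (1,4)
Step 6: enter (1,4), '.' pass, move up to (0,4)
Step 7: enter (0,4), '.' pass, move up to (-1,4)
Step 8: at (-1,4) — EXIT via top edge, pos 4
Path length (cell visits): 7

Answer: 7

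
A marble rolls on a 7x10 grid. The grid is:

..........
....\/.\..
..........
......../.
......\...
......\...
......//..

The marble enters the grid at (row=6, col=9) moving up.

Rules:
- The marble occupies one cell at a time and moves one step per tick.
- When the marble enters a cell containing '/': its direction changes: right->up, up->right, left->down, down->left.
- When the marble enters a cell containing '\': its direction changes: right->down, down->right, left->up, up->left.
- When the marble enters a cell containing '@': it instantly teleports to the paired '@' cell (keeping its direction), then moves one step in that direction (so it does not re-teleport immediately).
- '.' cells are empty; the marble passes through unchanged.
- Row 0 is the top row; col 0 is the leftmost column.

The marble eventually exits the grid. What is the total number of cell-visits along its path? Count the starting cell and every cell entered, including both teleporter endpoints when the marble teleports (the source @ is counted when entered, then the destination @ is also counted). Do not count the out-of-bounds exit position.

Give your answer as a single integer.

Answer: 7

Derivation:
Step 1: enter (6,9), '.' pass, move up to (5,9)
Step 2: enter (5,9), '.' pass, move up to (4,9)
Step 3: enter (4,9), '.' pass, move up to (3,9)
Step 4: enter (3,9), '.' pass, move up to (2,9)
Step 5: enter (2,9), '.' pass, move up to (1,9)
Step 6: enter (1,9), '.' pass, move up to (0,9)
Step 7: enter (0,9), '.' pass, move up to (-1,9)
Step 8: at (-1,9) — EXIT via top edge, pos 9
Path length (cell visits): 7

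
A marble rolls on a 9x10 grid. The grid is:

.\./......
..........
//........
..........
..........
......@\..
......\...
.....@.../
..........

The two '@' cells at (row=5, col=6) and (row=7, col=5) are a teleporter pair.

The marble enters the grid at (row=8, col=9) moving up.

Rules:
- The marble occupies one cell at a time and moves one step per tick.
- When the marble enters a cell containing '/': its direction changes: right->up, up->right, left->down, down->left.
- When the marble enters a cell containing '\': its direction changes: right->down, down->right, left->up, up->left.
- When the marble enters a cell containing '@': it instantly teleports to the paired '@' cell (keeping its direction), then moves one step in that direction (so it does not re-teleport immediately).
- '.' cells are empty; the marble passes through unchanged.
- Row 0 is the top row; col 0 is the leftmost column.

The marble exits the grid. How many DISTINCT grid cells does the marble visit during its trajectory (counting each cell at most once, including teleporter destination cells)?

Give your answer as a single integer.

Answer: 2

Derivation:
Step 1: enter (8,9), '.' pass, move up to (7,9)
Step 2: enter (7,9), '/' deflects up->right, move right to (7,10)
Step 3: at (7,10) — EXIT via right edge, pos 7
Distinct cells visited: 2 (path length 2)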